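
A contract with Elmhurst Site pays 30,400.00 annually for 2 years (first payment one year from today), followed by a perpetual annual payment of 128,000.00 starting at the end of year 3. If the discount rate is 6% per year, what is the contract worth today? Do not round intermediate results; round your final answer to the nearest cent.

1954394.21

PV of 2-year annuity: 30,400.00 × [1 − (1+0.06)^−2] / 0.06 = 55735.13706
Perpetuity value at year 2: 128,000.00 / 0.06 = 2133333.33333
PV of perpetuity: 2133333.33333 / (1+0.06)^2 = 1898659.07203
Total PV = 55735.13706 + 1898659.07203 = 1954394.20909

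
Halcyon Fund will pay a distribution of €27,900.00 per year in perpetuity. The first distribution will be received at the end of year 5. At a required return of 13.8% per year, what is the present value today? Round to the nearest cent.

€120546.91

Value at end of year 4: C / r = €27,900.00 / 0.138 = €202,173.9130
Discount to today: PV = €202,173.9130 / (1 + 0.138)^4 = €202,173.9130 / 1.677139 = €120,546.91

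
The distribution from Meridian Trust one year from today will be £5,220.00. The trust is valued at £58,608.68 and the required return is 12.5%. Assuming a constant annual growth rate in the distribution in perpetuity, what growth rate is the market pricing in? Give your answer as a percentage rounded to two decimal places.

P = D₁/(r−g) ⇒ g = r − D₁/P = 0.125 − £5,220.00/£58,608.68 = 0.035935

3.59%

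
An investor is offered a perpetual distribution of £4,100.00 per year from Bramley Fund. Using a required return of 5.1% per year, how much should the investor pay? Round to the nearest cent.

£80392.16

Level perpetuity: PV = C / r = £4,100.00 / 0.051 = £80,392.16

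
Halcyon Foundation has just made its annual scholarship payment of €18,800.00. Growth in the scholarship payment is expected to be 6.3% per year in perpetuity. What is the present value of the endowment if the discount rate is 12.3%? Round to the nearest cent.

€333073.33

D₁ = D₀ × (1 + g) = €18,800.00 × 1.063 = €19,984.4000
Growing perpetuity: P = D₁ / (r − g) = €19,984.4000 / (0.123 − 0.063) = €333,073.33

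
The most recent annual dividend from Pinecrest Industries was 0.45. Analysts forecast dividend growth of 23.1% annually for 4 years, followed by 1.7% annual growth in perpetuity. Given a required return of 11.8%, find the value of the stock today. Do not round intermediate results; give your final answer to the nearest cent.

D_1 = 0.55395
D_2 = 0.68191
D_3 = 0.83943
D_4 = 1.03334
Terminal value at year 4: TV = D_4×(1+g_2)/(r−g_2) = 1.05091/0.101 = 10.40505
P_0 = D_1/(1+r)^1 + D_2/(1+r)^2 + D_3/(1+r)^3 + D_4/(1+r)^4 + TV/(1+r)^4
    = 0.49548 + 0.54556 + 0.60071 + 0.66142 + 6.66004 = 8.96322

8.96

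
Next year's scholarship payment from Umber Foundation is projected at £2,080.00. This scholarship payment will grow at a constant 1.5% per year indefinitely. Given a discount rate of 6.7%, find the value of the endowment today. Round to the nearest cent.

Growing perpetuity: P = D₁ / (r − g) = £2,080.0000 / (0.067 − 0.015) = £40,000.00

£40000.00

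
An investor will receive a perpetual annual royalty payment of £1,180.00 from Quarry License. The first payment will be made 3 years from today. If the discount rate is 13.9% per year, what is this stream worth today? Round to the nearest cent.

£6543.65

Value at end of year 2: C / r = £1,180.00 / 0.139 = £8,489.2086
Discount to today: PV = £8,489.2086 / (1 + 0.139)^2 = £8,489.2086 / 1.297321 = £6,543.65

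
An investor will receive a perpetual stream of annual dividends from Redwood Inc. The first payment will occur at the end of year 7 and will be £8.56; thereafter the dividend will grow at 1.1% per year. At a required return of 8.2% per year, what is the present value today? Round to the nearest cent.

Value at end of year 6: C₁ / (r − g) = £8.56 / (0.082 − 0.011) = £120.5634
Discount to today: PV = £120.5634 / (1 + 0.082)^6 = £120.5634 / 1.604588 = £75.14

£75.14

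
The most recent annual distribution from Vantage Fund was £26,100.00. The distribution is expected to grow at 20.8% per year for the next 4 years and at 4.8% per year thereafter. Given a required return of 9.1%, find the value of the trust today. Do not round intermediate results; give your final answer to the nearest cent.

£1091653.24

D_1 = 31528.80000
D_2 = 38086.79040
D_3 = 46008.84280
D_4 = 55578.68211
Terminal value at year 4: TV = D_4×(1+g_2)/(r−g_2) = 58246.45885/0.043 = 1354568.81040
P_0 = D_1/(1+r)^1 + D_2/(1+r)^2 + D_3/(1+r)^3 + D_4/(1+r)^4 + TV/(1+r)^4
    = 28898.99175 + 31998.15035 + 35429.66602 + 39229.18107 + 956097.25033 = 1091653.23952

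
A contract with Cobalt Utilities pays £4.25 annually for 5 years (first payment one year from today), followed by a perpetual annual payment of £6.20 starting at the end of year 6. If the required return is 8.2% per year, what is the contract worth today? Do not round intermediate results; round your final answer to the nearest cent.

PV of 5-year annuity: £4.25 × [1 − (1+0.082)^−5] / 0.082 = 16.87994
Perpetuity value at year 5: £6.20 / 0.082 = 75.60976
PV of perpetuity: 75.60976 / (1+0.082)^5 = 50.98490
Total PV = 16.87994 + 50.98490 = 67.86484

£67.86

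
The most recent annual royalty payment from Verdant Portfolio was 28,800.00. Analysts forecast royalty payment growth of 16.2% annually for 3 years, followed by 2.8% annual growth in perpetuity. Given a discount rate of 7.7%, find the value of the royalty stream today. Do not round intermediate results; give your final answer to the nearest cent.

859628.09

D_1 = 33465.60000
D_2 = 38887.02720
D_3 = 45186.72561
Terminal value at year 3: TV = D_3×(1+g_2)/(r−g_2) = 46451.95392/0.049 = 947999.05966
P_0 = D_1/(1+r)^1 + D_2/(1+r)^2 + D_3/(1+r)^3 + TV/(1+r)^3
    = 31072.98050 + 33525.35129 + 36171.27038 + 758858.48885 = 859628.09103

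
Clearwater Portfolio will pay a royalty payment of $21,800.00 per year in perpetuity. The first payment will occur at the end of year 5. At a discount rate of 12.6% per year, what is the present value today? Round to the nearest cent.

$107629.76

Value at end of year 4: C / r = $21,800.00 / 0.126 = $173,015.8730
Discount to today: PV = $173,015.8730 / (1 + 0.126)^4 = $173,015.8730 / 1.607510 = $107,629.76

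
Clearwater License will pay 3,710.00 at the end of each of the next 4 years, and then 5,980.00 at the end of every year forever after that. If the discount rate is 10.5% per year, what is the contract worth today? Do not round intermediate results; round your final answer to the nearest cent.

PV of 4-year annuity: 3,710.00 × [1 − (1+0.105)^−4] / 0.105 = 11634.03443
Perpetuity value at year 4: 5,980.00 / 0.105 = 56952.38095
PV of perpetuity: 56952.38095 / (1+0.105)^4 = 38199.94810
Total PV = 11634.03443 + 38199.94810 = 49833.98253

49833.98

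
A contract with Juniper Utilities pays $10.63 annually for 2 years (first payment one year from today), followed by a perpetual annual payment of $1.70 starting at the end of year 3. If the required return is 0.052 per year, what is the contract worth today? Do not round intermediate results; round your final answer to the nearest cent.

PV of 2-year annuity: $10.63 × [1 − (1+0.052)^−2] / 0.052 = 19.70966
Perpetuity value at year 2: $1.70 / 0.052 = 32.69231
PV of perpetuity: 32.69231 / (1+0.052)^2 = 29.54025
Total PV = 19.70966 + 29.54025 = 49.24991

$49.25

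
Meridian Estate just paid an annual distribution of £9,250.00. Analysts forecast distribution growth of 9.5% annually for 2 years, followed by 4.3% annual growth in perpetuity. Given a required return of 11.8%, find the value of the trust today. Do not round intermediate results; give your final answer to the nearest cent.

D_1 = 10128.75000
D_2 = 11090.98125
Terminal value at year 2: TV = D_2×(1+g_2)/(r−g_2) = 11567.89344/0.075 = 154238.57925
P_0 = D_1/(1+r)^1 + D_2/(1+r)^2 + TV/(1+r)^2
    = 9059.70483 + 8873.32450 + 123398.36602 = 141331.39535

£141331.40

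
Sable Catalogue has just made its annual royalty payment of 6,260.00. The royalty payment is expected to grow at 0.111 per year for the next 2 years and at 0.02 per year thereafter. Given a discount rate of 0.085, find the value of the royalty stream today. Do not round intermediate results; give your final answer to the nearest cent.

115971.86

D_1 = 6954.86000
D_2 = 7726.84946
Terminal value at year 2: TV = D_2×(1+g_2)/(r−g_2) = 7881.38645/0.065 = 121252.09922
P_0 = D_1/(1+r)^1 + D_2/(1+r)^2 + TV/(1+r)^2
    = 6410.00922 + 6563.61312 + 102998.23672 = 115971.85906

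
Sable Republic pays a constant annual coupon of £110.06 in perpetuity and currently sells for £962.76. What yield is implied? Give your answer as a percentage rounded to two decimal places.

11.43%

P = C/r ⇒ r = C/P = £110.06/£962.76 = 0.114317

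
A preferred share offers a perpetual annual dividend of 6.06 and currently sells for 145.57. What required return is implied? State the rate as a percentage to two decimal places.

4.16%

P = C/r ⇒ r = C/P = 6.06/145.57 = 0.041629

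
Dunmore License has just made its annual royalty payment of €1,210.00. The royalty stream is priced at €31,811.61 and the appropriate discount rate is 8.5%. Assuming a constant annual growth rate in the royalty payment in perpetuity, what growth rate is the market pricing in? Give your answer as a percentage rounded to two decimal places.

4.52%

P = D₀(1+g)/(r−g) ⇒ P(r−g) = D₀(1+g) ⇒ g(P+D₀) = P·r − D₀
g = (P·r − D₀)/(P + D₀) = (€31,811.61×0.085 − €1,210.00) / (€31,811.61 + €1,210.00) = 0.045243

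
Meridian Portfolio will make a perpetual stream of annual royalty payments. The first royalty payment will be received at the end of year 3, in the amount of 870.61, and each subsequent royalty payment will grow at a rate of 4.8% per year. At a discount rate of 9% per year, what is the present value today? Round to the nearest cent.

17447.02

Value at end of year 2: C₁ / (r − g) = 870.61 / (0.09 − 0.048) = 20,728.8095
Discount to today: PV = 20,728.8095 / (1 + 0.09)^2 = 20,728.8095 / 1.188100 = 17,447.02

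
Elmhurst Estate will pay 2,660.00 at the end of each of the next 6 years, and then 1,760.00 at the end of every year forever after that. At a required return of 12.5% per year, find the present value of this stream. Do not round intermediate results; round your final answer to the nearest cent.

PV of 6-year annuity: 2,660.00 × [1 − (1+0.125)^−6] / 0.125 = 10783.21048
Perpetuity value at year 6: 1,760.00 / 0.125 = 14080.00000
PV of perpetuity: 14080.00000 / (1+0.125)^6 = 6945.24419
Total PV = 10783.21048 + 6945.24419 = 17728.45467

17728.45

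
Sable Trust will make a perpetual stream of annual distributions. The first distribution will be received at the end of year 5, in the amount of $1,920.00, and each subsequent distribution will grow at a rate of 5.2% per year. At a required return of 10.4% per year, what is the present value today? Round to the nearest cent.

$24855.45

Value at end of year 4: C₁ / (r − g) = $1,920.00 / (0.104 − 0.052) = $36,923.0769
Discount to today: PV = $36,923.0769 / (1 + 0.104)^4 = $36,923.0769 / 1.485512 = $24,855.45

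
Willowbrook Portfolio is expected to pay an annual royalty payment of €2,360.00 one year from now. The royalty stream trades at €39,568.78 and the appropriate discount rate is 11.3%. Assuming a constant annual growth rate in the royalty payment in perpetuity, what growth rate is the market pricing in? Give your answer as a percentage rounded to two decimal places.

5.34%

P = D₁/(r−g) ⇒ g = r − D₁/P = 0.113 − €2,360.00/€39,568.78 = 0.053357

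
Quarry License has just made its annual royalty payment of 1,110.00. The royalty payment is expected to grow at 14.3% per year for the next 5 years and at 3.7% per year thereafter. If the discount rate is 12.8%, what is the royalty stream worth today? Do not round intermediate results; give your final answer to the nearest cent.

19288.19

D_1 = 1268.73000
D_2 = 1450.15839
D_3 = 1657.53104
D_4 = 1894.55798
D_5 = 2165.47977
Terminal value at year 5: TV = D_5×(1+g_2)/(r−g_2) = 2245.60252/0.091 = 24676.95078
P_0 = D_1/(1+r)^1 + D_2/(1+r)^2 + D_3/(1+r)^3 + D_4/(1+r)^4 + D_5/(1+r)^5 + TV/(1+r)^5
    = 1124.76064 + 1139.71756 + 1154.87338 + 1170.23074 + 1185.79232 + 13512.82015 = 19288.19479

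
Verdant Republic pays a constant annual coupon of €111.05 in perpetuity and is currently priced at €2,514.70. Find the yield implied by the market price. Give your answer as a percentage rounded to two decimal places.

4.42%

P = C/r ⇒ r = C/P = €111.05/€2,514.70 = 0.044160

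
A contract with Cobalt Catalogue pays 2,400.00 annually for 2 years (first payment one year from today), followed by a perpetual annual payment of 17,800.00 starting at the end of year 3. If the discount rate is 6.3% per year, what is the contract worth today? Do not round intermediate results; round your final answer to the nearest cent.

PV of 2-year annuity: 2,400.00 × [1 − (1+0.063)^−2] / 0.063 = 4381.71313
Perpetuity value at year 2: 17,800.00 / 0.063 = 282539.68254
PV of perpetuity: 282539.68254 / (1+0.063)^2 = 250041.97685
Total PV = 4381.71313 + 250041.97685 = 254423.68998

254423.69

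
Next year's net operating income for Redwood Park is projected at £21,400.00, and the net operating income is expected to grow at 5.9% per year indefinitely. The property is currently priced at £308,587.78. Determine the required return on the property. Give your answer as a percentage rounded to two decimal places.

12.83%

P = D₁/(r − g) ⇒ r = D₁/P + g = £21,400.0000/£308,587.78 + 0.059 = 0.069348 + 0.059 = 0.128348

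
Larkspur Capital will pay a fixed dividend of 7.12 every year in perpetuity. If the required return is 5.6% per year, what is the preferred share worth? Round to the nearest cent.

127.14

Level perpetuity: PV = C / r = 7.12 / 0.056 = 127.14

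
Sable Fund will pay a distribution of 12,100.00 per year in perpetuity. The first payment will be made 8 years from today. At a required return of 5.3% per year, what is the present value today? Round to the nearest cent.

159041.66

Value at end of year 7: C / r = 12,100.00 / 0.053 = 228,301.8868
Discount to today: PV = 228,301.8868 / (1 + 0.053)^7 = 228,301.8868 / 1.435485 = 159,041.66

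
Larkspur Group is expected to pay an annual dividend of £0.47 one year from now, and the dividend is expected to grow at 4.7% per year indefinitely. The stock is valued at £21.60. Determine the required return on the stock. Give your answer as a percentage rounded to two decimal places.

6.88%

P = D₁/(r − g) ⇒ r = D₁/P + g = £0.4700/£21.60 + 0.047 = 0.021759 + 0.047 = 0.068759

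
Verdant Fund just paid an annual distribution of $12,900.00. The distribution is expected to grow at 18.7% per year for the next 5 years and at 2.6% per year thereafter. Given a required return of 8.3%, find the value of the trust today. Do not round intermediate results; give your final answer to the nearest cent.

$452898.86

D_1 = 15312.30000
D_2 = 18175.70010
D_3 = 21574.55602
D_4 = 25608.99799
D_5 = 30397.88062
Terminal value at year 5: TV = D_5×(1+g_2)/(r−g_2) = 31188.22552/0.057 = 547161.85114
P_0 = D_1/(1+r)^1 + D_2/(1+r)^2 + D_3/(1+r)^3 + D_4/(1+r)^4 + D_5/(1+r)^5 + TV/(1+r)^5
    = 14138.78116 + 15496.52192 + 16984.64591 + 18615.67377 + 20403.32850 + 367259.91304 = 452898.86431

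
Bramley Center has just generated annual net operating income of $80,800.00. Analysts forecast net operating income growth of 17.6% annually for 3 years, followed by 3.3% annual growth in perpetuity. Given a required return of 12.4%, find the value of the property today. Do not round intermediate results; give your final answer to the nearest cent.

$1316021.60

D_1 = 95020.80000
D_2 = 111744.46080
D_3 = 131411.48590
Terminal value at year 3: TV = D_3×(1+g_2)/(r−g_2) = 135748.06494/0.091 = 1491736.97731
P_0 = D_1/(1+r)^1 + D_2/(1+r)^2 + D_3/(1+r)^3 + TV/(1+r)^3
    = 84538.07829 + 88449.09259 + 92541.04349 + 1050493.38382 = 1316021.59820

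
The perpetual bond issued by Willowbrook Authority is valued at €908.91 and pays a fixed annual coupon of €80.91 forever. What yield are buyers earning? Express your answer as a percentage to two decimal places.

P = C/r ⇒ r = C/P = €80.91/€908.91 = 0.089019

8.90%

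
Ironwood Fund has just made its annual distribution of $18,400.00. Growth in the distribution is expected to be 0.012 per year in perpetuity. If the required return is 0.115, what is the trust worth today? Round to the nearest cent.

$180784.47

D₁ = D₀ × (1 + g) = $18,400.00 × 1.012 = $18,620.8000
Growing perpetuity: P = D₁ / (r − g) = $18,620.8000 / (0.115 − 0.012) = $180,784.47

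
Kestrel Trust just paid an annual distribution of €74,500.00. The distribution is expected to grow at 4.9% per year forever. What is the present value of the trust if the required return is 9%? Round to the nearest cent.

€1906109.76

D₁ = D₀ × (1 + g) = €74,500.00 × 1.049 = €78,150.5000
Growing perpetuity: P = D₁ / (r − g) = €78,150.5000 / (0.09 − 0.049) = €1,906,109.76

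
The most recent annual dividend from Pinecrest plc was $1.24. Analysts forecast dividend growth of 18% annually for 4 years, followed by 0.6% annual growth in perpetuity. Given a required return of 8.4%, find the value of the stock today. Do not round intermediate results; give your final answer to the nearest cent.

$28.62

D_1 = 1.46320
D_2 = 1.72658
D_3 = 2.03736
D_4 = 2.40408
Terminal value at year 4: TV = D_4×(1+g_2)/(r−g_2) = 2.41851/0.078 = 31.00652
P_0 = D_1/(1+r)^1 + D_2/(1+r)^2 + D_3/(1+r)^3 + D_4/(1+r)^4 + TV/(1+r)^4
    = 1.34982 + 1.46936 + 1.59948 + 1.74114 + 22.45618 = 28.61598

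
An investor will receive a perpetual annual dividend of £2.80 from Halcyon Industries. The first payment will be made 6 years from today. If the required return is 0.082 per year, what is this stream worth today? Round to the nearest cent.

£23.03

Value at end of year 5: C / r = £2.80 / 0.082 = £34.1463
Discount to today: PV = £34.1463 / (1 + 0.082)^5 = £34.1463 / 1.482983 = £23.03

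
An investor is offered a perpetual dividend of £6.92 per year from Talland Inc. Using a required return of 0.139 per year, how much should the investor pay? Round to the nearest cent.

£49.78

Level perpetuity: PV = C / r = £6.92 / 0.139 = £49.78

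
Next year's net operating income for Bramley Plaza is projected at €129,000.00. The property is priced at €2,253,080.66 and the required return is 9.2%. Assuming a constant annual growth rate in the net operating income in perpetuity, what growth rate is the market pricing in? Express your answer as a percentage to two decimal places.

P = D₁/(r−g) ⇒ g = r − D₁/P = 0.092 − €129,000.00/€2,253,080.66 = 0.034745

3.47%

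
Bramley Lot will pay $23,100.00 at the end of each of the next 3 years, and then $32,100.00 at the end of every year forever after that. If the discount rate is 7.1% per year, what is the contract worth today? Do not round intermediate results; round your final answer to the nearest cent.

PV of 3-year annuity: $23,100.00 × [1 − (1+0.071)^−3] / 0.071 = 60511.11290
Perpetuity value at year 3: $32,100.00 / 0.071 = 452112.67606
PV of perpetuity: 452112.67606 / (1+0.071)^3 = 368025.80488
Total PV = 60511.11290 + 368025.80488 = 428536.91778

$428536.92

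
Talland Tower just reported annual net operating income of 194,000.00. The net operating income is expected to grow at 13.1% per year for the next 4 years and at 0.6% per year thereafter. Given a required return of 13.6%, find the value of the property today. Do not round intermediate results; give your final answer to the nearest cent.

D_1 = 219414.00000
D_2 = 248157.23400
D_3 = 280665.83165
D_4 = 317433.05560
Terminal value at year 4: TV = D_4×(1+g_2)/(r−g_2) = 319337.65393/0.13 = 2456443.49180
P_0 = D_1/(1+r)^1 + D_2/(1+r)^2 + D_3/(1+r)^3 + D_4/(1+r)^4 + TV/(1+r)^4
    = 193146.12676 + 192296.01177 + 191449.63847 + 190606.99042 + 1475004.86431 = 2242503.63173

2242503.63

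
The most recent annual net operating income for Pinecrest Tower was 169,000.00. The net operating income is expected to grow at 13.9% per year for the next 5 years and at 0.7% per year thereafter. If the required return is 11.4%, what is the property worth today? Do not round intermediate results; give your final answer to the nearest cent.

D_1 = 192491.00000
D_2 = 219247.24900
D_3 = 249722.61661
D_4 = 284434.06032
D_5 = 323970.39470
Terminal value at year 5: TV = D_5×(1+g_2)/(r−g_2) = 326238.18747/0.107 = 3048955.02306
P_0 = D_1/(1+r)^1 + D_2/(1+r)^2 + D_3/(1+r)^3 + D_4/(1+r)^4 + D_5/(1+r)^5 + TV/(1+r)^5
    = 172792.63914 + 176670.39136 + 180635.16675 + 184688.91825 + 188833.64263 + 1777154.00118 = 2680774.75931

2680774.76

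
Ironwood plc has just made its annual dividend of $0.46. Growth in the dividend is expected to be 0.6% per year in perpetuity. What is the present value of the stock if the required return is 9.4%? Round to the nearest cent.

$5.26

D₁ = D₀ × (1 + g) = $0.46 × 1.006 = $0.4628
Growing perpetuity: P = D₁ / (r − g) = $0.4628 / (0.094 − 0.006) = $5.26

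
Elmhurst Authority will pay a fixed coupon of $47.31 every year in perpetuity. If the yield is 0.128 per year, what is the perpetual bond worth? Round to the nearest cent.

$369.61

Level perpetuity: PV = C / r = $47.31 / 0.128 = $369.61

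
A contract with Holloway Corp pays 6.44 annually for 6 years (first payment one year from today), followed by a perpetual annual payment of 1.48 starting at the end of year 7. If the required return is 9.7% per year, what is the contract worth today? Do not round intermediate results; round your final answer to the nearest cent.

37.05

PV of 6-year annuity: 6.44 × [1 − (1+0.097)^−6] / 0.097 = 28.29619
Perpetuity value at year 6: 1.48 / 0.097 = 15.25773
PV of perpetuity: 15.25773 / (1+0.097)^6 = 8.75488
Total PV = 28.29619 + 8.75488 = 37.05107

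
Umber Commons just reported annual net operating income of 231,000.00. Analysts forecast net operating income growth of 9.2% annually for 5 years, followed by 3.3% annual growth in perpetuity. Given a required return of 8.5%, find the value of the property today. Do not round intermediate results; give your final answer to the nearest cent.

D_1 = 252252.00000
D_2 = 275459.18400
D_3 = 300801.42893
D_4 = 328475.16039
D_5 = 358694.87515
Terminal value at year 5: TV = D_5×(1+g_2)/(r−g_2) = 370531.80602/0.052 = 7125611.65433
P_0 = D_1/(1+r)^1 + D_2/(1+r)^2 + D_3/(1+r)^3 + D_4/(1+r)^4 + D_5/(1+r)^5 + TV/(1+r)^5
    = 232490.32258 + 233990.26015 + 235499.87473 + 237019.22876 + 238548.38507 + 4738855.41884 = 5916403.49012

5916403.49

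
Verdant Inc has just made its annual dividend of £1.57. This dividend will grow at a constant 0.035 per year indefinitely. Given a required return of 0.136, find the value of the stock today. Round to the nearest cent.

D₁ = D₀ × (1 + g) = £1.57 × 1.035 = £1.6250
Growing perpetuity: P = D₁ / (r − g) = £1.6250 / (0.136 − 0.035) = £16.09

£16.09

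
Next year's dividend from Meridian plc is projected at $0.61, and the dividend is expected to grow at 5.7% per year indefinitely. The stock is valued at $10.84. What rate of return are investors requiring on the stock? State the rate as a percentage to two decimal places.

11.33%

P = D₁/(r − g) ⇒ r = D₁/P + g = $0.6100/$10.84 + 0.057 = 0.056273 + 0.057 = 0.113273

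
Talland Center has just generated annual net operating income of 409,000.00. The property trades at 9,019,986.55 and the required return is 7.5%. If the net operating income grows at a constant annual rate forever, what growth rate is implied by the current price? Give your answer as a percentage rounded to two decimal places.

P = D₀(1+g)/(r−g) ⇒ P(r−g) = D₀(1+g) ⇒ g(P+D₀) = P·r − D₀
g = (P·r − D₀)/(P + D₀) = (9,019,986.55×0.075 − 409,000.00) / (9,019,986.55 + 409,000.00) = 0.028370

2.84%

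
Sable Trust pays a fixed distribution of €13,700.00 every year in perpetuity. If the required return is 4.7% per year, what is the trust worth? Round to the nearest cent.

€291489.36

Level perpetuity: PV = C / r = €13,700.00 / 0.047 = €291,489.36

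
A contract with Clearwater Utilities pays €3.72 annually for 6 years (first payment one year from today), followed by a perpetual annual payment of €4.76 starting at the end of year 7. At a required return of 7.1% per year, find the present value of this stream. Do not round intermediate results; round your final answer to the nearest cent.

€62.10

PV of 6-year annuity: €3.72 × [1 − (1+0.071)^−6] / 0.071 = 17.67692
Perpetuity value at year 6: €4.76 / 0.071 = 67.04225
PV of perpetuity: 67.04225 / (1+0.071)^6 = 44.42340
Total PV = 17.67692 + 44.42340 = 62.10032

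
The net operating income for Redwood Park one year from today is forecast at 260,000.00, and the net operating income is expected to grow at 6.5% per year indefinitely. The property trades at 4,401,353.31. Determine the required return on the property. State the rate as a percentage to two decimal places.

P = D₁/(r − g) ⇒ r = D₁/P + g = 260,000.0000/4,401,353.31 + 0.065 = 0.059073 + 0.065 = 0.124073

12.41%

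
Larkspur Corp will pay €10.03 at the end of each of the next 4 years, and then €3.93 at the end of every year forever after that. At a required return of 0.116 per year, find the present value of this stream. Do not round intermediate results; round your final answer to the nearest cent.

€52.56

PV of 4-year annuity: €10.03 × [1 − (1+0.116)^−4] / 0.116 = 30.72305
Perpetuity value at year 4: €3.93 / 0.116 = 33.87931
PV of perpetuity: 33.87931 / (1+0.116)^4 = 21.84126
Total PV = 30.72305 + 21.84126 = 52.56432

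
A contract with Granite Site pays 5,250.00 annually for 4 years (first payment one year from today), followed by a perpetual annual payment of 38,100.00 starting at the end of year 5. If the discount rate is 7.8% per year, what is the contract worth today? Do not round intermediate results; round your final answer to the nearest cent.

PV of 4-year annuity: 5,250.00 × [1 − (1+0.078)^−4] / 0.078 = 17466.35835
Perpetuity value at year 4: 38,100.00 / 0.078 = 488461.53846
PV of perpetuity: 488461.53846 / (1+0.078)^4 = 361705.68073
Total PV = 17466.35835 + 361705.68073 = 379172.03908

379172.04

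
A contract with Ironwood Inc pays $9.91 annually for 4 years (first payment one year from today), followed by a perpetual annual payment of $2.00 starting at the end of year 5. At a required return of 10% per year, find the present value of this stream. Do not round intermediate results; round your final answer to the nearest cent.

$45.07

PV of 4-year annuity: $9.91 × [1 − (1+0.1)^−4] / 0.1 = 31.41337
Perpetuity value at year 4: $2.00 / 0.1 = 20.00000
PV of perpetuity: 20.00000 / (1+0.1)^4 = 13.66027
Total PV = 31.41337 + 13.66027 = 45.07364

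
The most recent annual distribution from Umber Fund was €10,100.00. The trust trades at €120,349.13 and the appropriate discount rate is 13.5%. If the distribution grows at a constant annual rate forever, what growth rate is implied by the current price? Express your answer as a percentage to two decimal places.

4.71%

P = D₀(1+g)/(r−g) ⇒ P(r−g) = D₀(1+g) ⇒ g(P+D₀) = P·r − D₀
g = (P·r − D₀)/(P + D₀) = (€120,349.13×0.135 − €10,100.00) / (€120,349.13 + €10,100.00) = 0.047123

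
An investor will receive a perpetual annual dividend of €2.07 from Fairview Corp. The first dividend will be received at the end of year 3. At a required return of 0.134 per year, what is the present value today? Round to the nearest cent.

Value at end of year 2: C / r = €2.07 / 0.134 = €15.4478
Discount to today: PV = €15.4478 / (1 + 0.134)^2 = €15.4478 / 1.285956 = €12.01

€12.01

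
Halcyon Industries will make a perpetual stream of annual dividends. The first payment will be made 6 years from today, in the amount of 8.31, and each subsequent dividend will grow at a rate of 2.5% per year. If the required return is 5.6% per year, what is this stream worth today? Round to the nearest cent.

204.14

Value at end of year 5: C₁ / (r − g) = 8.31 / (0.056 − 0.025) = 268.0645
Discount to today: PV = 268.0645 / (1 + 0.056)^5 = 268.0645 / 1.313166 = 204.14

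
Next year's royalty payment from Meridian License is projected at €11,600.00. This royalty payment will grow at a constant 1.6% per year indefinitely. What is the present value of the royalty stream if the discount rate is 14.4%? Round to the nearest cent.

Growing perpetuity: P = D₁ / (r − g) = €11,600.0000 / (0.144 − 0.016) = €90,625.00

€90625.00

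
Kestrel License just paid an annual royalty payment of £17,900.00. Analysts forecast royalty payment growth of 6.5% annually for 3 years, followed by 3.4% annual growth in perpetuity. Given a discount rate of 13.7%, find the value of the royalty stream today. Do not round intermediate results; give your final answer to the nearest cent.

D_1 = 19063.50000
D_2 = 20302.62750
D_3 = 21622.29829
Terminal value at year 3: TV = D_3×(1+g_2)/(r−g_2) = 22357.45643/0.103 = 217062.68378
P_0 = D_1/(1+r)^1 + D_2/(1+r)^2 + D_3/(1+r)^3 + TV/(1+r)^3
    = 16766.49077 + 15704.76048 + 14710.26377 + 147673.91011 = 194855.42513

£194855.43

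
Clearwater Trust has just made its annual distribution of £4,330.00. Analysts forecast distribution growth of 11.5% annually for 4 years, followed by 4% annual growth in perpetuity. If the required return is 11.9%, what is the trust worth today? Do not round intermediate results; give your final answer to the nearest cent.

£73357.61

D_1 = 4827.95000
D_2 = 5383.16425
D_3 = 6002.22814
D_4 = 6692.48437
Terminal value at year 4: TV = D_4×(1+g_2)/(r−g_2) = 6960.18375/0.079 = 88103.59177
P_0 = D_1/(1+r)^1 + D_2/(1+r)^2 + D_3/(1+r)^3 + D_4/(1+r)^4 + TV/(1+r)^4
    = 4314.52189 + 4299.09912 + 4283.73147 + 4268.41876 + 56191.84188 = 73357.61312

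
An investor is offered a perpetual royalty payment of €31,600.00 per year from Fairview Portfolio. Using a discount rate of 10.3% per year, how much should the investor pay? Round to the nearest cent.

€306796.12

Level perpetuity: PV = C / r = €31,600.00 / 0.103 = €306,796.12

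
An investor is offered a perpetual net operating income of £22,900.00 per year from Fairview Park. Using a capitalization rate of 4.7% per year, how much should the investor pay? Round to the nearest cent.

£487234.04

Level perpetuity: PV = C / r = £22,900.00 / 0.047 = £487,234.04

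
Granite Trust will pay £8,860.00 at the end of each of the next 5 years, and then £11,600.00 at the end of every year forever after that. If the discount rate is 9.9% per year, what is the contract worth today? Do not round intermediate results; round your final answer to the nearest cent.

PV of 5-year annuity: £8,860.00 × [1 − (1+0.099)^−5] / 0.099 = 33672.34888
Perpetuity value at year 5: £11,600.00 / 0.099 = 117171.71717
PV of perpetuity: 117171.71717 / (1+0.099)^5 = 73086.02338
Total PV = 33672.34888 + 73086.02338 = 106758.37226

£106758.37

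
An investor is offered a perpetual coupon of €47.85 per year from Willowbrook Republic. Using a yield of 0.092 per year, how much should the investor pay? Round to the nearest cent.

€520.11

Level perpetuity: PV = C / r = €47.85 / 0.092 = €520.11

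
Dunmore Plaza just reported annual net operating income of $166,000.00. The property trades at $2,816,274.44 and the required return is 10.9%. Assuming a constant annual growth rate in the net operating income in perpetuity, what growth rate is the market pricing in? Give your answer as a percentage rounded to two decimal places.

P = D₀(1+g)/(r−g) ⇒ P(r−g) = D₀(1+g) ⇒ g(P+D₀) = P·r − D₀
g = (P·r − D₀)/(P + D₀) = ($2,816,274.44×0.109 − $166,000.00) / ($2,816,274.44 + $166,000.00) = 0.047271

4.73%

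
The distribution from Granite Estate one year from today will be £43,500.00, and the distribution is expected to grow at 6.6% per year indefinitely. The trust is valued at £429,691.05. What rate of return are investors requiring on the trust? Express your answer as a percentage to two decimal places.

P = D₁/(r − g) ⇒ r = D₁/P + g = £43,500.0000/£429,691.05 + 0.066 = 0.101236 + 0.066 = 0.167236

16.72%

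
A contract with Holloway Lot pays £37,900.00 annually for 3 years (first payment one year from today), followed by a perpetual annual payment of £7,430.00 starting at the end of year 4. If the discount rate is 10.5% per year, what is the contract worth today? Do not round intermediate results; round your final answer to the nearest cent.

£145874.22

PV of 3-year annuity: £37,900.00 × [1 − (1+0.105)^−3] / 0.105 = 93428.17922
Perpetuity value at year 3: £7,430.00 / 0.105 = 70761.90476
PV of perpetuity: 70761.90476 / (1+0.105)^3 = 52446.03744
Total PV = 93428.17922 + 52446.03744 = 145874.21666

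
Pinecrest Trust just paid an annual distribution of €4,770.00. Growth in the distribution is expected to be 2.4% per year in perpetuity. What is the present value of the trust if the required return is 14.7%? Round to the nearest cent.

D₁ = D₀ × (1 + g) = €4,770.00 × 1.024 = €4,884.4800
Growing perpetuity: P = D₁ / (r − g) = €4,884.4800 / (0.147 − 0.024) = €39,711.22

€39711.22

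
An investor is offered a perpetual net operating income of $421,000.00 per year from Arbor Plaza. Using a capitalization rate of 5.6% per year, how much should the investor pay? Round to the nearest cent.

Level perpetuity: PV = C / r = $421,000.00 / 0.056 = $7,517,857.14

$7517857.14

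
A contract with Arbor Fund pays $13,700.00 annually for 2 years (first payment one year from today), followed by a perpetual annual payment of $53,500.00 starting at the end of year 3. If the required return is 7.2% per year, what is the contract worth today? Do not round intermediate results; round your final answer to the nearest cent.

PV of 2-year annuity: $13,700.00 × [1 − (1+0.072)^−2] / 0.072 = 24701.35331
Perpetuity value at year 2: $53,500.00 / 0.072 = 743055.55556
PV of perpetuity: 743055.55556 / (1+0.072)^2 = 646594.06636
Total PV = 24701.35331 + 646594.06636 = 671295.41967

$671295.42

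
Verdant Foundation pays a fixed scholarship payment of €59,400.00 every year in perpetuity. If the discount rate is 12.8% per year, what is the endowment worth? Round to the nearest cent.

€464062.50

Level perpetuity: PV = C / r = €59,400.00 / 0.128 = €464,062.50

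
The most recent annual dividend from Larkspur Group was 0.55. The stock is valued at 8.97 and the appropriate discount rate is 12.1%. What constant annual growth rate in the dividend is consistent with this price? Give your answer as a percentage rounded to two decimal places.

P = D₀(1+g)/(r−g) ⇒ P(r−g) = D₀(1+g) ⇒ g(P+D₀) = P·r − D₀
g = (P·r − D₀)/(P + D₀) = (8.97×0.121 − 0.55) / (8.97 + 0.55) = 0.056236

5.62%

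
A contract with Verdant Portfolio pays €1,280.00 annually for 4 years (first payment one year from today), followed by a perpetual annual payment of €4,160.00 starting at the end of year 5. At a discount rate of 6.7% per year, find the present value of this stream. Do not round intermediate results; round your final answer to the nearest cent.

€52267.95

PV of 4-year annuity: €1,280.00 × [1 − (1+0.067)^−4] / 0.067 = 4365.15620
Perpetuity value at year 4: €4,160.00 / 0.067 = 62089.55224
PV of perpetuity: 62089.55224 / (1+0.067)^4 = 47902.79458
Total PV = 4365.15620 + 47902.79458 = 52267.95078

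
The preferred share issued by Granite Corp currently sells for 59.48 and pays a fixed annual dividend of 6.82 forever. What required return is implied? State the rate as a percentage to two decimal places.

11.47%

P = C/r ⇒ r = C/P = 6.82/59.48 = 0.114660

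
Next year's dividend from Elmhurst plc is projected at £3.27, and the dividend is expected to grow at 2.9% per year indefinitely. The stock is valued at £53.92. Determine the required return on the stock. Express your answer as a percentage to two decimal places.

8.96%

P = D₁/(r − g) ⇒ r = D₁/P + g = £3.2700/£53.92 + 0.029 = 0.060645 + 0.029 = 0.089645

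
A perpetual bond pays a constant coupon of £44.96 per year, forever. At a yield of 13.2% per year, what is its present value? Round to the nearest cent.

£340.61

Level perpetuity: PV = C / r = £44.96 / 0.132 = £340.61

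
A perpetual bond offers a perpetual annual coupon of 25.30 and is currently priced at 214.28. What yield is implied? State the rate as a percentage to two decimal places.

11.81%

P = C/r ⇒ r = C/P = 25.30/214.28 = 0.118070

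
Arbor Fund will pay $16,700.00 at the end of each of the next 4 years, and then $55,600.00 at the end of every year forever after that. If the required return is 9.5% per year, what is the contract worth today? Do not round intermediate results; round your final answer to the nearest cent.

PV of 4-year annuity: $16,700.00 × [1 − (1+0.095)^−4] / 0.095 = 53514.83472
Perpetuity value at year 4: $55,600.00 / 0.095 = 585263.15789
PV of perpetuity: 585263.15789 / (1+0.095)^4 = 407094.00755
Total PV = 53514.83472 + 407094.00755 = 460608.84228

$460608.84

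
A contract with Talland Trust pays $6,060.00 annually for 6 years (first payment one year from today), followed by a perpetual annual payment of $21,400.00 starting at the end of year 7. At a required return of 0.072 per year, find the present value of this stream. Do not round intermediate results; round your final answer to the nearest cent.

PV of 6-year annuity: $6,060.00 × [1 − (1+0.072)^−6] / 0.072 = 28707.74569
Perpetuity value at year 6: $21,400.00 / 0.072 = 297222.22222
PV of perpetuity: 297222.22222 / (1+0.072)^6 = 195845.03448
Total PV = 28707.74569 + 195845.03448 = 224552.78017

$224552.78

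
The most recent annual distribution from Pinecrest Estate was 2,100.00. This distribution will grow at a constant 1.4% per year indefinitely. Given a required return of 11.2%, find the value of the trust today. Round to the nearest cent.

21728.57

D₁ = D₀ × (1 + g) = 2,100.00 × 1.014 = 2,129.4000
Growing perpetuity: P = D₁ / (r − g) = 2,129.4000 / (0.112 − 0.014) = 21,728.57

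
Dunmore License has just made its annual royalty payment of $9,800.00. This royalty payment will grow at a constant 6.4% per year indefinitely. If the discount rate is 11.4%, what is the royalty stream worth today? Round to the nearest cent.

$208544.00

D₁ = D₀ × (1 + g) = $9,800.00 × 1.064 = $10,427.2000
Growing perpetuity: P = D₁ / (r − g) = $10,427.2000 / (0.114 − 0.064) = $208,544.00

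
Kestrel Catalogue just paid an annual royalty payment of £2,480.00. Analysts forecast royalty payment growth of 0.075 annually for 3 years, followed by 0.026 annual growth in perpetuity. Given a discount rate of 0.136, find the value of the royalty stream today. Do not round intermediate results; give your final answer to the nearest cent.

D_1 = 2666.00000
D_2 = 2865.95000
D_3 = 3080.89625
Terminal value at year 3: TV = D_3×(1+g_2)/(r−g_2) = 3160.99955/0.11 = 28736.35957
P_0 = D_1/(1+r)^1 + D_2/(1+r)^2 + D_3/(1+r)^3 + TV/(1+r)^3
    = 2346.83099 + 2220.81277 + 2101.56138 + 19601.83617 = 26271.04131

£26271.04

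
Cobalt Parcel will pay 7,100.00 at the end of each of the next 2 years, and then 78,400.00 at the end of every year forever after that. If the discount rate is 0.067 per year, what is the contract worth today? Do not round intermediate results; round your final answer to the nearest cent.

1040699.52

PV of 2-year annuity: 7,100.00 × [1 − (1+0.067)^−2] / 0.067 = 12890.50663
Perpetuity value at year 2: 78,400.00 / 0.067 = 1170149.25373
PV of perpetuity: 1170149.25373 / (1+0.067)^2 = 1027809.01153
Total PV = 12890.50663 + 1027809.01153 = 1040699.51816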